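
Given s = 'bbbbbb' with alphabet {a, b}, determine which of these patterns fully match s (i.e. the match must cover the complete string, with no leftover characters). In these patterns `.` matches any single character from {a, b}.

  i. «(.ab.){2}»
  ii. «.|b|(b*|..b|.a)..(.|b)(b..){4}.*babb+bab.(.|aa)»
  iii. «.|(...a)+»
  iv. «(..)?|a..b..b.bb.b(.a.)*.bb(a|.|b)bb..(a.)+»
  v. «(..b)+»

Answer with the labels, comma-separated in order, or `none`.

i → no match
ii → no match
iii → no match
iv → no match
v → match

v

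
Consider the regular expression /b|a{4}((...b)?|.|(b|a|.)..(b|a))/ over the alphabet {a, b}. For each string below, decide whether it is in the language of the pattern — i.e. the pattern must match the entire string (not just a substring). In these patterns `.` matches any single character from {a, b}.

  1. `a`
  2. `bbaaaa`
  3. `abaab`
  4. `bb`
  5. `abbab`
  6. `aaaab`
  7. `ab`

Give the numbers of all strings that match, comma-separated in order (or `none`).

1 → no match
2 → no match
3 → no match
4 → no match
5 → no match
6 → match
7 → no match

6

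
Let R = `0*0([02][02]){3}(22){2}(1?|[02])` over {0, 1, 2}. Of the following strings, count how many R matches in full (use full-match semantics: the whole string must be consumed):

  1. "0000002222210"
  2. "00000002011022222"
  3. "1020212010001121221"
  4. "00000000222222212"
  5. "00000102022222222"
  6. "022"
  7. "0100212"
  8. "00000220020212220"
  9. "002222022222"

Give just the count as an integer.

1

1 → no match
2 → no match
3 → no match
4 → no match
5 → no match
6 → no match
7 → no match
8 → no match
9 → match
Total matched: 1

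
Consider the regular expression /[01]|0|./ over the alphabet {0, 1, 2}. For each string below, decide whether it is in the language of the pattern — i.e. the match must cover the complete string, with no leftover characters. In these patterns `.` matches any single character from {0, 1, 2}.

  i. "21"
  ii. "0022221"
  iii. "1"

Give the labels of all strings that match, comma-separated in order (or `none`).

i → no match
ii → no match
iii → match

iii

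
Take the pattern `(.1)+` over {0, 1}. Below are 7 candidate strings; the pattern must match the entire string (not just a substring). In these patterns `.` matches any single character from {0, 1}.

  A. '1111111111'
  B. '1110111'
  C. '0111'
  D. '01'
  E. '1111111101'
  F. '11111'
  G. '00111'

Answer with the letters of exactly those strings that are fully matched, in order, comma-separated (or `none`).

A, C, D, E

A → match
B → no match
C → match
D → match
E → match
F → no match
G → no match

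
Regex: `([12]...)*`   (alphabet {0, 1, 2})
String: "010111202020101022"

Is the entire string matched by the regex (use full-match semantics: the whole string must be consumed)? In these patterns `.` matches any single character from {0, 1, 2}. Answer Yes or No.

No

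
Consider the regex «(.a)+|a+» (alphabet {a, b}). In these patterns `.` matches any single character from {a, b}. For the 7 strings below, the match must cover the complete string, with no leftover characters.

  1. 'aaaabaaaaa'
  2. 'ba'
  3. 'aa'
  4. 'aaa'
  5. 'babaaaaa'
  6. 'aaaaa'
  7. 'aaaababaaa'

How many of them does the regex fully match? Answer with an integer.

7

1 → match
2 → match
3 → match
4 → match
5 → match
6 → match
7 → match
Total matched: 7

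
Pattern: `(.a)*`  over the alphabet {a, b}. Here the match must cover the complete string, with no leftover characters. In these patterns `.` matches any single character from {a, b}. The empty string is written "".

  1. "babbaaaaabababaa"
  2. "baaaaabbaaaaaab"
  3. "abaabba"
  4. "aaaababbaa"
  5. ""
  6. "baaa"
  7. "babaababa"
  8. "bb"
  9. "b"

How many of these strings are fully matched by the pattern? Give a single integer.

2

1 → no match
2 → no match
3 → no match
4 → no match
5 → match
6 → match
7 → no match
8 → no match
9 → no match
Total matched: 2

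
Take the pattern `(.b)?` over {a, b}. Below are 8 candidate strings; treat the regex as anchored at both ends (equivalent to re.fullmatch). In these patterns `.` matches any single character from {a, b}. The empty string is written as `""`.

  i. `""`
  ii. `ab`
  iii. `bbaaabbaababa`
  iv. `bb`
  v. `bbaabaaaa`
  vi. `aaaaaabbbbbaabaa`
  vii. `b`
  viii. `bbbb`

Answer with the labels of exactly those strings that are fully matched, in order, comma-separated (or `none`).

i, ii, iv

i → match
ii → match
iii → no match
iv → match
v → no match
vi → no match
vii → no match
viii → no match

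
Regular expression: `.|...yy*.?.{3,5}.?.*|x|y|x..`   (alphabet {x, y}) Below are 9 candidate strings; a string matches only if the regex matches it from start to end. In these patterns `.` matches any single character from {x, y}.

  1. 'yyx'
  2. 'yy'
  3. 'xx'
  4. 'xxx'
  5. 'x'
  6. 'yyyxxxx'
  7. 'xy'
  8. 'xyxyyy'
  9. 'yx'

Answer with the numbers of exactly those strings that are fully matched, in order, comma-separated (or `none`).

4, 5

1 → no match
2 → no match
3 → no match
4 → match
5 → match
6 → no match
7 → no match
8 → no match
9 → no match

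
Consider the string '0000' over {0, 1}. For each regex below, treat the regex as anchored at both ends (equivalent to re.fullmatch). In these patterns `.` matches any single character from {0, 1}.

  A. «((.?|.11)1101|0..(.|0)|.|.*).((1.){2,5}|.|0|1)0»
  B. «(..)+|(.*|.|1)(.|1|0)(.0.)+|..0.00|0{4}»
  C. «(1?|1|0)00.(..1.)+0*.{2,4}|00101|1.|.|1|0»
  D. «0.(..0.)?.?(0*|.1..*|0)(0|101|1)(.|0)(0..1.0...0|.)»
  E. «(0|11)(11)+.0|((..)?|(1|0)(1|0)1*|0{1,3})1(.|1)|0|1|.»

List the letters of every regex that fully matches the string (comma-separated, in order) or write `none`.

A → match
B → match
C → no match
D → no match
E → no match

A, B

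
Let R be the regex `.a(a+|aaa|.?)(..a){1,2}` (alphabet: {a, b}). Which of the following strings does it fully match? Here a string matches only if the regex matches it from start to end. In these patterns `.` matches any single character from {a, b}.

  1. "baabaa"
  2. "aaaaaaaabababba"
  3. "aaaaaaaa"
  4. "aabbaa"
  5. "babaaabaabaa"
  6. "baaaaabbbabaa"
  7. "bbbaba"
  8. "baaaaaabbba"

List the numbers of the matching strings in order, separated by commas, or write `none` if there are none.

1 → match
2 → no match
3 → match
4 → match
5 → no match
6 → no match
7 → no match
8 → no match

1, 3, 4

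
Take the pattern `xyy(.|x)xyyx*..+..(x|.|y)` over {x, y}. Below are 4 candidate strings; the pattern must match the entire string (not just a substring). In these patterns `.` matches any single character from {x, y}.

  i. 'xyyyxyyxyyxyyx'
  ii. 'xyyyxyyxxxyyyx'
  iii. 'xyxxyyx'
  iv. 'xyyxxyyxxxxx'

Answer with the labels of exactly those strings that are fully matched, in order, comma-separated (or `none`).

i → match
ii → match
iii → no match — must start with 'xyy'
iv → match

i, ii, iv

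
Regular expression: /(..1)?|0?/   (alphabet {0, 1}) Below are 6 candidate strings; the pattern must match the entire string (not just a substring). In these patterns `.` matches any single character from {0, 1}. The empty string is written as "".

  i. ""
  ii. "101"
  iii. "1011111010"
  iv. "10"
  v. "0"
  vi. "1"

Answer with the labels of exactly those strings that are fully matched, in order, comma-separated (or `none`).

i → match
ii → match
iii → no match
iv → no match
v → match
vi → no match

i, ii, v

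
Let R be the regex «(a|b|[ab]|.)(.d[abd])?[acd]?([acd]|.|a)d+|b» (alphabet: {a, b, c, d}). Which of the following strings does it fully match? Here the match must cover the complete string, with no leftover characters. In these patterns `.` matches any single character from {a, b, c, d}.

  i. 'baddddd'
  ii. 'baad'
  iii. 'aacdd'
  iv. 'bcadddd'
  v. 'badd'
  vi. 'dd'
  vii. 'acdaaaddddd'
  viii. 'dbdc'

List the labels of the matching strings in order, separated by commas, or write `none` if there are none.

i, ii, iii, iv, v, vii

i → match
ii → match
iii → match
iv → match
v → match
vi → no match
vii → match
viii → no match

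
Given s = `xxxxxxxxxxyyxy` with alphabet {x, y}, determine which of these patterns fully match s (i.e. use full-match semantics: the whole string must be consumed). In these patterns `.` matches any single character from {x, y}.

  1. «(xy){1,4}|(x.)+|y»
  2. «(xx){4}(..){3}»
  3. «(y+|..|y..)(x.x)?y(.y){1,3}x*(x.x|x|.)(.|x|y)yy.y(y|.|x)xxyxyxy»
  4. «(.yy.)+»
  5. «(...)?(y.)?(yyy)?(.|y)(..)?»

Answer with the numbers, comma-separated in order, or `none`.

2

1 → no match
2 → match
3 → no match — must end with `xxyxyxy`
4 → no match
5 → no match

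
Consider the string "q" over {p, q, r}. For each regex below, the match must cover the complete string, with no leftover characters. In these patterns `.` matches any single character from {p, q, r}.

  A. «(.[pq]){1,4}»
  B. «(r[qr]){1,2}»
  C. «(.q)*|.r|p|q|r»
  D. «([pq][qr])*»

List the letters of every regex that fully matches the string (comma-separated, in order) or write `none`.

C

A → no match
B → no match — must start with "r"
C → match
D → no match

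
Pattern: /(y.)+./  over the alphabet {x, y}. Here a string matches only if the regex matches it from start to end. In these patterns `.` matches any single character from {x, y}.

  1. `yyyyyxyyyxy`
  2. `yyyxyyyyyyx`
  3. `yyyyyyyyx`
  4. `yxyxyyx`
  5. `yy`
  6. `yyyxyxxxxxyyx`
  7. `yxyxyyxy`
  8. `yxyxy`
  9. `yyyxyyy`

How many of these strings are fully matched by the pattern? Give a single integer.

6

1 → match
2 → match
3 → match
4 → match
5 → no match
6 → no match
7 → no match
8 → match
9 → match
Total matched: 6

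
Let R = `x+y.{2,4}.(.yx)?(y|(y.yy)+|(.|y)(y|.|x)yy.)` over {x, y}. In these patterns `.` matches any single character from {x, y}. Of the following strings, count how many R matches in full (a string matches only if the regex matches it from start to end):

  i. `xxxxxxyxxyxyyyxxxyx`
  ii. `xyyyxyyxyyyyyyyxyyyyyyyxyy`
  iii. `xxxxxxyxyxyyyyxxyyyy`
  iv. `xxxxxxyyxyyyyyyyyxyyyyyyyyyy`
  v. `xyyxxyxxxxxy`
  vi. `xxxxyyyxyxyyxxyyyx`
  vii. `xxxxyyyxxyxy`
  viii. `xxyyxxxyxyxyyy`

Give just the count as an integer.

i → no match
ii → match
iii → match
iv → match
v. `xyyxxyxxxxxy` → no match
vi → match
vii. `xxxxyyyxxyxy` → match
viii → match
Total matched: 6

6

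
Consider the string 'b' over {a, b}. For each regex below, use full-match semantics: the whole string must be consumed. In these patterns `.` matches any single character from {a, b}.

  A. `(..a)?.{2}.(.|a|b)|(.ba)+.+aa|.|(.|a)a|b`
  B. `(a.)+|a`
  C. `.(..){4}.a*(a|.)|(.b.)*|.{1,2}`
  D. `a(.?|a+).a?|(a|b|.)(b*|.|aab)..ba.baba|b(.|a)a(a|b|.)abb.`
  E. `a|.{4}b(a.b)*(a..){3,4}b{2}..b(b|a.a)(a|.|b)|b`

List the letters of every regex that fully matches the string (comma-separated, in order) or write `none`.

A, C, E

A → match
B → no match — must start with 'a'
C → match
D → no match
E → match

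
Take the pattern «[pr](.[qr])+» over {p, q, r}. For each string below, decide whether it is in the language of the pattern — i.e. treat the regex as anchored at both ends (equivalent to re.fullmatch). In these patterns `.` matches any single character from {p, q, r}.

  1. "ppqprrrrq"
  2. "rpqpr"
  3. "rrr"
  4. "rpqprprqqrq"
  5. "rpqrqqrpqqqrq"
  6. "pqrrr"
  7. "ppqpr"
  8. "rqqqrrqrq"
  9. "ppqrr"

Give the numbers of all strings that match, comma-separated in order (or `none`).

1, 2, 3, 4, 5, 6, 7, 8, 9

1 → match
2 → match
3 → match
4 → match
5 → match
6 → match
7 → match
8 → match
9 → match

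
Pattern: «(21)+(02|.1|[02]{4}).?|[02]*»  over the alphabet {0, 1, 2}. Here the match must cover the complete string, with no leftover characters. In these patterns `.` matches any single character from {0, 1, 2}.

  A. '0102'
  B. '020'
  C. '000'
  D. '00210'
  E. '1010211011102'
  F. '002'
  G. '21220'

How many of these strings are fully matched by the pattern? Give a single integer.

3

A → no match
B → match
C → match
D → no match
E → no match
F → match
G → no match
Total matched: 3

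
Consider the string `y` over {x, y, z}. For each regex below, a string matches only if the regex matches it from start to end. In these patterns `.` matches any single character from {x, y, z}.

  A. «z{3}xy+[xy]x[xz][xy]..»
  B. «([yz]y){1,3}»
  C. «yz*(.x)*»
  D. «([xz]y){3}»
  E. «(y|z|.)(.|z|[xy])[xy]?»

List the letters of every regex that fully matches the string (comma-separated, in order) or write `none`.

C

A → no match — must start with `z`
B → no match
C → match
D → no match
E → no match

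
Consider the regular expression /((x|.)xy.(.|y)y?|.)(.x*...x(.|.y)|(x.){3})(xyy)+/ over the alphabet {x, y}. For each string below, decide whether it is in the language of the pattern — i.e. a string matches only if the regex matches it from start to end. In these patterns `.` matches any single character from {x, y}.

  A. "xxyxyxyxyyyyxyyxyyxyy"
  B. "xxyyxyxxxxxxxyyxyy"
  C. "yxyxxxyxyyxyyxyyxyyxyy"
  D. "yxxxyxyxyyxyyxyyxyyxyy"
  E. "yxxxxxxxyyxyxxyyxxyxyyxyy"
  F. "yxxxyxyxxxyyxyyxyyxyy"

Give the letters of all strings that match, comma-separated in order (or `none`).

A → no match
B → match
C → match
D → match
E → no match
F → match

B, C, D, F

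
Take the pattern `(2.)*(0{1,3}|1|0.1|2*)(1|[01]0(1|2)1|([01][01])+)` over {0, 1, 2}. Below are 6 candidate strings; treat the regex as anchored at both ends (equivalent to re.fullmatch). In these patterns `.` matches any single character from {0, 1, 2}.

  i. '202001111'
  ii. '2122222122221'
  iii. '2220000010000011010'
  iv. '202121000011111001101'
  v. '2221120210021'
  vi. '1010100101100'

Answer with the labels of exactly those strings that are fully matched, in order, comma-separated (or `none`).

i, ii, iii, iv, vi

i → match
ii → match
iii → match
iv → match
v → no match
vi → match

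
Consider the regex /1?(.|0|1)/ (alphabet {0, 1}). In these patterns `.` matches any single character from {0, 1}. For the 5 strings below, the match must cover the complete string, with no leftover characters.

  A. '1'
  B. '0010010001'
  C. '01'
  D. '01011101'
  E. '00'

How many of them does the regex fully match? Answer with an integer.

1

A → match
B → no match
C → no match
D → no match
E → no match
Total matched: 1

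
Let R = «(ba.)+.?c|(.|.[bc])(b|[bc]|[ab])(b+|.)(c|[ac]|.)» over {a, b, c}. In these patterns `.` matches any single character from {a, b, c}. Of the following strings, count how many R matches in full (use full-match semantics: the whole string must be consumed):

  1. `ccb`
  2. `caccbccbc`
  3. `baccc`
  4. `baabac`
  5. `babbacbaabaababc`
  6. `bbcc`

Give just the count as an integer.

1 → no match
2 → no match
3 → match
4 → no match
5 → match
6 → match
Total matched: 3

3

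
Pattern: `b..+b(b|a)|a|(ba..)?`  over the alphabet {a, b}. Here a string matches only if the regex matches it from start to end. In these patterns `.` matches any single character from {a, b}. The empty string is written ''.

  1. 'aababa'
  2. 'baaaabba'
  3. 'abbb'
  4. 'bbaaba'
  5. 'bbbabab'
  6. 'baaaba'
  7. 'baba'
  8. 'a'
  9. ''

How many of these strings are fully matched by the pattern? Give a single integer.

6

1 → no match
2 → match
3 → no match
4 → match
5 → no match
6 → match
7 → match
8 → match
9 → match
Total matched: 6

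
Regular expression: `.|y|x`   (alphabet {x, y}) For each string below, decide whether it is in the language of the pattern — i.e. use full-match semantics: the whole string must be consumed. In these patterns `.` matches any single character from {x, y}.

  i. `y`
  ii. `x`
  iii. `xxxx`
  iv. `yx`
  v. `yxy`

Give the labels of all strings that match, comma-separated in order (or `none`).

i → match
ii → match
iii → no match
iv → no match
v → no match

i, ii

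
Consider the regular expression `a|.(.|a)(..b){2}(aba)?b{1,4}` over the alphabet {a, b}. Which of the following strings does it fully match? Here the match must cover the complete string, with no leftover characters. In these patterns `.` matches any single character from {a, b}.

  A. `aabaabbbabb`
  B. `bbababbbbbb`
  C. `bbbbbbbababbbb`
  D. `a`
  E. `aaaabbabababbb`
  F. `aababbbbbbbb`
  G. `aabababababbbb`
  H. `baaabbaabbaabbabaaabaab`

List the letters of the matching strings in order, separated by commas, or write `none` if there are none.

A → no match
B → no match
C → no match
D → match
E → match
F → match
G → no match
H → no match

D, E, F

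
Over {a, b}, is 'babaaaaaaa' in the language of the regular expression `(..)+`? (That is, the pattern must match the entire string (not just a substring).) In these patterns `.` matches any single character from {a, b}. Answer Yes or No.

Yes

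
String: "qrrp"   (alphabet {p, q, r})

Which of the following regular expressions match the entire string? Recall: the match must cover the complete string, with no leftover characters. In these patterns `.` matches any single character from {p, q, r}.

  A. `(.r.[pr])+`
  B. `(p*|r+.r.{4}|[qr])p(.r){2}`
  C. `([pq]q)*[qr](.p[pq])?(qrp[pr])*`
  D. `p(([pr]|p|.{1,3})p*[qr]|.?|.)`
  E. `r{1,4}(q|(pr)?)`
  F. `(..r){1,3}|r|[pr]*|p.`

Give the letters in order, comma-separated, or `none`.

A

A → match
B → no match — must end with "r"
C → no match
D → no match — must start with "p"
E → no match — must start with "r"
F → no match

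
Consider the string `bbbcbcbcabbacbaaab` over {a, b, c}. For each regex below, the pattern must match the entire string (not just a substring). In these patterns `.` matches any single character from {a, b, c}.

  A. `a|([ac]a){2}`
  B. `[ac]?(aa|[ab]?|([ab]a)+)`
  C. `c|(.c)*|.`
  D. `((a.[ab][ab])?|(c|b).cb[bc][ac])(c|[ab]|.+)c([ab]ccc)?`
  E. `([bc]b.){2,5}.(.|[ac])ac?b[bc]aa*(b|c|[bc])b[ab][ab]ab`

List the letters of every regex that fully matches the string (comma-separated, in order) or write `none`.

E

A → no match — must end with `a`
B → no match
C → no match
D → no match
E → match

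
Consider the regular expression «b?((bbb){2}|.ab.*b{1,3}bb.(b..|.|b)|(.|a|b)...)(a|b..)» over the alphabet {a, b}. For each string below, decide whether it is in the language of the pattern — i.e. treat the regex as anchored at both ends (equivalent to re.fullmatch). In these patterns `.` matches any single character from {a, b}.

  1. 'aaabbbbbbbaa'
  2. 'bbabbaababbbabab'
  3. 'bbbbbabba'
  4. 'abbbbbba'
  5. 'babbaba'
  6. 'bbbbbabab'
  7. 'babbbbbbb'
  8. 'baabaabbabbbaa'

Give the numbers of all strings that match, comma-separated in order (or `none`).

1 → no match
2 → no match
3 → no match
4 → no match
5 → no match
6 → no match
7 → no match
8 → no match

none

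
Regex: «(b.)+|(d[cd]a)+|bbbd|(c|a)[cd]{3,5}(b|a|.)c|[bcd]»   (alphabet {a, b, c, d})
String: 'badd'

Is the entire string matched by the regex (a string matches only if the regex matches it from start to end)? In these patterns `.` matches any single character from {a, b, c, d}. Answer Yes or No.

No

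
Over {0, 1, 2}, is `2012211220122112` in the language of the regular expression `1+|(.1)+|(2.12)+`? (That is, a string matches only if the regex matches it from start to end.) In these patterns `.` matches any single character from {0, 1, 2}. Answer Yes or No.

Yes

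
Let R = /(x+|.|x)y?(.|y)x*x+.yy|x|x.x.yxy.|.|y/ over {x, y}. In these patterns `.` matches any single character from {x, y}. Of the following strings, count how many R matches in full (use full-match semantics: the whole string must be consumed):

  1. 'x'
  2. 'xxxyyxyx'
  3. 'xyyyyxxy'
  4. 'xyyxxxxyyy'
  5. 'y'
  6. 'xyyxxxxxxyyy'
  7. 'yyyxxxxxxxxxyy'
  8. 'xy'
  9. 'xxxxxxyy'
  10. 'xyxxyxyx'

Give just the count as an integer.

8

1. 'x' → match
2. 'xxxyyxyx' → match
3. 'xyyyyxxy' → no match
4. 'xyyxxxxyyy' → match
5. 'y' → match
6. 'xyyxxxxxxyyy' → match
7 → match
8. 'xy' → no match
9. 'xxxxxxyy' → match
10. 'xyxxyxyx' → match
Total matched: 8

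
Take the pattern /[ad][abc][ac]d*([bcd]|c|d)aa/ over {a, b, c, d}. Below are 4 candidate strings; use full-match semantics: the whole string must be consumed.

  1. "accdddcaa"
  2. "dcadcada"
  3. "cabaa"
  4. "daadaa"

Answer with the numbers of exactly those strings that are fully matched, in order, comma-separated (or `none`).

1 → match
2 → no match — must end with "aa"
3 → no match
4 → match

1, 4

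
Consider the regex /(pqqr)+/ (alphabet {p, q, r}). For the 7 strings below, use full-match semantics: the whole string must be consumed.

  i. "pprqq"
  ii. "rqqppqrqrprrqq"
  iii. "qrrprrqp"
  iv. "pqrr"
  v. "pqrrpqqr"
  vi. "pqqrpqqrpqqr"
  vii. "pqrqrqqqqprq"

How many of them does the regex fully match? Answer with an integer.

i. "pprqq" → no match — must start with "pqqr"
ii → no match — must start with "pqqr"
iii. "qrrprrqp" → no match — must start with "pqqr"
iv. "pqrr" → no match — must start with "pqqr"
v. "pqrrpqqr" → no match — must start with "pqqr"
vi. "pqqrpqqrpqqr" → match
vii. "pqrqrqqqqprq" → no match — must start with "pqqr"
Total matched: 1

1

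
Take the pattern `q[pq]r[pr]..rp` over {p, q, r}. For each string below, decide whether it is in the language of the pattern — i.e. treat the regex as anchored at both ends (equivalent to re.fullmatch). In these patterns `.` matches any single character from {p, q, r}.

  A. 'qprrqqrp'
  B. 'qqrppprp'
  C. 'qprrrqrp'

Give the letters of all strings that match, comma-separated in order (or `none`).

A. 'qprrqqrp' → match
B. 'qqrppprp' → match
C. 'qprrrqrp' → match

A, B, C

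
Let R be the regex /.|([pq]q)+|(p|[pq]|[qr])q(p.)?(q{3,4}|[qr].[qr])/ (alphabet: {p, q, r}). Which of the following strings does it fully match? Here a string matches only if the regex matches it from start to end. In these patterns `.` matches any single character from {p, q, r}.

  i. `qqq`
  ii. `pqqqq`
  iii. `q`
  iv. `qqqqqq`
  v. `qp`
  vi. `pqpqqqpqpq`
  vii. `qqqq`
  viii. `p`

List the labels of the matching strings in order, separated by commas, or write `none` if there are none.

ii, iii, iv, vi, vii, viii

i → no match
ii → match
iii → match
iv → match
v → no match
vi → match
vii → match
viii → match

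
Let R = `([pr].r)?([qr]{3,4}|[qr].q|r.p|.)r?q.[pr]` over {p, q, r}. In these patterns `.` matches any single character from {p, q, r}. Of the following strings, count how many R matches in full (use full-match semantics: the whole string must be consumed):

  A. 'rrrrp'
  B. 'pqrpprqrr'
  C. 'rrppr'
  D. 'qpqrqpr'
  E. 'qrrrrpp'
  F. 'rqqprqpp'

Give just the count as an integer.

A. 'rrrrp' → no match
B. 'pqrpprqrr' → no match
C. 'rrppr' → no match
D. 'qpqrqpr' → match
E. 'qrrrrpp' → no match
F. 'rqqprqpp' → no match
Total matched: 1

1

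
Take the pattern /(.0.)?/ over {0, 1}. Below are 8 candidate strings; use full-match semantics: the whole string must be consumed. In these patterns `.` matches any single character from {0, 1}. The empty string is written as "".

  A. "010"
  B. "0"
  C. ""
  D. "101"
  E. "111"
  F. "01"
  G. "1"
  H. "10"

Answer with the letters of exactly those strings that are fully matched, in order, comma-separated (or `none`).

C, D

A → no match
B → no match
C → match
D → match
E → no match
F → no match
G → no match
H → no match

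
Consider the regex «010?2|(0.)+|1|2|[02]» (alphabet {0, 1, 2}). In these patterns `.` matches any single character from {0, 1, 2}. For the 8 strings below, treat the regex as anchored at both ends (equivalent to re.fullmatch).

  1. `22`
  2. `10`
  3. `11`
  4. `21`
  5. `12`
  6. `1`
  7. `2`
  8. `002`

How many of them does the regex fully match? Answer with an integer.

2

1. `22` → no match
2. `10` → no match
3. `11` → no match
4. `21` → no match
5. `12` → no match
6. `1` → match
7. `2` → match
8. `002` → no match
Total matched: 2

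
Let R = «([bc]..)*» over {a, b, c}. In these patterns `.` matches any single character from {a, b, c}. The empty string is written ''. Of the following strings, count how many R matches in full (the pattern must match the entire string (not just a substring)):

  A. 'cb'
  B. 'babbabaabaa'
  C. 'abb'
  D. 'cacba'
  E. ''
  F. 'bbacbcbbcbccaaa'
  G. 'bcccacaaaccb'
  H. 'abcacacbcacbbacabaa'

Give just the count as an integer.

1

A. 'cb' → no match
B. 'babbabaabaa' → no match
C. 'abb' → no match
D. 'cacba' → no match
E. '' → match
F → no match
G. 'bcccacaaaccb' → no match
H → no match
Total matched: 1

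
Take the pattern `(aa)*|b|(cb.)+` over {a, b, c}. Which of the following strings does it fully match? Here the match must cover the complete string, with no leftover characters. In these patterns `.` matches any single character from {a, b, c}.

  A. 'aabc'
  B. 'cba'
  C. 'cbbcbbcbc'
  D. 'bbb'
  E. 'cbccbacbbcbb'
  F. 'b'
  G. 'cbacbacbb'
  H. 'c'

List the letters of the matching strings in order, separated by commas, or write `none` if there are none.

B, C, E, F, G

A → no match
B → match
C → match
D → no match
E → match
F → match
G → match
H → no match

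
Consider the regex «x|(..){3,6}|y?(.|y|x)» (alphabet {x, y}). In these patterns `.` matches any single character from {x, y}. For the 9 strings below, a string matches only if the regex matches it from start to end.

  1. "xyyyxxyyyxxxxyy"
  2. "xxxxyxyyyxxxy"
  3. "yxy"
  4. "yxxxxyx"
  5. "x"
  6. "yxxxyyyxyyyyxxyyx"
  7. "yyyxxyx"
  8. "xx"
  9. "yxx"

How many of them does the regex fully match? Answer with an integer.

1

1 → no match
2 → no match
3 → no match
4 → no match
5 → match
6 → no match
7 → no match
8 → no match
9 → no match
Total matched: 1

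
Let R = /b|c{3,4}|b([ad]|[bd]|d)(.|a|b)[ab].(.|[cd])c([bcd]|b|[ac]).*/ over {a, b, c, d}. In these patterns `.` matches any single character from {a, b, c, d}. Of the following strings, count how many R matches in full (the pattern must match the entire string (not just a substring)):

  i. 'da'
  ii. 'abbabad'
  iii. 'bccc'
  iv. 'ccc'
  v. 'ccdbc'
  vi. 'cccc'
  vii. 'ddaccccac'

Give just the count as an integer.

2

i. 'da' → no match
ii. 'abbabad' → no match
iii. 'bccc' → no match
iv. 'ccc' → match
v. 'ccdbc' → no match
vi. 'cccc' → match
vii. 'ddaccccac' → no match
Total matched: 2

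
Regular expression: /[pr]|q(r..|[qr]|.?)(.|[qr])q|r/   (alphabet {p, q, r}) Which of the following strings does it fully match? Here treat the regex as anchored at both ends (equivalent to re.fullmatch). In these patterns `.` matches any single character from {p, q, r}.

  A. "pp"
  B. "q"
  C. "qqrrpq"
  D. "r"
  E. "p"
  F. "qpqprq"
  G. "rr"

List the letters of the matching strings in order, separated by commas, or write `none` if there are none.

D, E

A. "pp" → no match
B. "q" → no match
C. "qqrrpq" → no match
D. "r" → match
E. "p" → match
F. "qpqprq" → no match
G. "rr" → no match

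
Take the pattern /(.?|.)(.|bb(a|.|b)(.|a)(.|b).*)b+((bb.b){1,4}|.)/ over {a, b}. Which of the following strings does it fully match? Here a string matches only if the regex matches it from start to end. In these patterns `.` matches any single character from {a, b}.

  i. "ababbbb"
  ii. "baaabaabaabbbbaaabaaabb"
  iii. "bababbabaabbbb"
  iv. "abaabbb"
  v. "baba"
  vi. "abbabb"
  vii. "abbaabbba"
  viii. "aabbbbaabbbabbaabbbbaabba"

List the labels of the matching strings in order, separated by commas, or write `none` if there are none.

i. "ababbbb" → no match
ii → no match
iii → no match
iv. "abaabbb" → no match
v. "baba" → match
vi. "abbabb" → no match
vii. "abbaabbba" → match
viii → no match

v, vii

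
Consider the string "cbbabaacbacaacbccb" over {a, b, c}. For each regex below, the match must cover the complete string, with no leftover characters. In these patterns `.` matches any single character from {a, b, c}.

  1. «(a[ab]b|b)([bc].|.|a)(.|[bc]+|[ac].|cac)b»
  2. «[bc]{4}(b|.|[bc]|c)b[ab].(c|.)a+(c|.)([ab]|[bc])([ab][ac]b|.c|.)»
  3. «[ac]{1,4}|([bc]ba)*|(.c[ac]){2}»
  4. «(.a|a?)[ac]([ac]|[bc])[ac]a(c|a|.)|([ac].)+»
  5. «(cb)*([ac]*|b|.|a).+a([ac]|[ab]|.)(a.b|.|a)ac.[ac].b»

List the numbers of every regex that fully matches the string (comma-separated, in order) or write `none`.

5

1 → no match
2 → no match
3 → no match
4 → no match
5 → match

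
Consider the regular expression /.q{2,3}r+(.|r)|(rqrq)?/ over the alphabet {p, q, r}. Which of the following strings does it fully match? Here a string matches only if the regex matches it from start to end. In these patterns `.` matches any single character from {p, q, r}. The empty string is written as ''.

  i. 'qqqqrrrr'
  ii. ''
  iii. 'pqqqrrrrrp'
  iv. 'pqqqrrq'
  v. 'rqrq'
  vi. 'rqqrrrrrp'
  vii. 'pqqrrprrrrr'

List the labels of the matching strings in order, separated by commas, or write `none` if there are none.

i, ii, iii, iv, v, vi

i → match
ii → match
iii → match
iv → match
v → match
vi → match
vii → no match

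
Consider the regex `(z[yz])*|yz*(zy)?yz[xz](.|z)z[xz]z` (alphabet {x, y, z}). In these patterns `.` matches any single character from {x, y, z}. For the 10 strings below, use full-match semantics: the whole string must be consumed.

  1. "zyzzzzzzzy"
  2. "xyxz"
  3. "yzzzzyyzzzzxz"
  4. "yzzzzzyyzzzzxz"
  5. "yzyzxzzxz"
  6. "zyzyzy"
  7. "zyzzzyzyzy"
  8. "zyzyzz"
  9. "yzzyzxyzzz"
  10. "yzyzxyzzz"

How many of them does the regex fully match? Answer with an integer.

1 → match
2 → no match
3 → match
4 → match
5 → match
6 → match
7 → match
8 → match
9 → match
10 → match
Total matched: 9

9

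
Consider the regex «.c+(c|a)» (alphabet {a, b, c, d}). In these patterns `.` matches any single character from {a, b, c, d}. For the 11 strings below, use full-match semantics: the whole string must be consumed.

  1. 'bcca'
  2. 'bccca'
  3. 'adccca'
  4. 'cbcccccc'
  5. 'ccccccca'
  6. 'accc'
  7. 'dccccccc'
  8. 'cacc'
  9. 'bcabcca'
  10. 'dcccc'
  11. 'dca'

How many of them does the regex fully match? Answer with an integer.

1. 'bcca' → match
2. 'bccca' → match
3. 'adccca' → no match
4. 'cbcccccc' → no match
5. 'ccccccca' → match
6. 'accc' → match
7. 'dccccccc' → match
8. 'cacc' → no match
9. 'bcabcca' → no match
10. 'dcccc' → match
11. 'dca' → match
Total matched: 7

7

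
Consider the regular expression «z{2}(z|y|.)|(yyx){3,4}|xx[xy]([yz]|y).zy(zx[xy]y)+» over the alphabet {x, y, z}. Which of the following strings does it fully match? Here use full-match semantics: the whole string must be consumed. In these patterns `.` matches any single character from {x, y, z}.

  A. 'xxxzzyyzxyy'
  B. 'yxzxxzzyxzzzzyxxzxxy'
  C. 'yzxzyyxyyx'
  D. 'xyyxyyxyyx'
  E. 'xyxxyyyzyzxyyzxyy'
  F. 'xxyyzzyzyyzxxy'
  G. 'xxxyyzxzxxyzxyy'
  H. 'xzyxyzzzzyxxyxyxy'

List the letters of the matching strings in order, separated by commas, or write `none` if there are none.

A → no match
B → no match
C → no match
D → no match
E → no match
F → no match
G → no match
H → no match

none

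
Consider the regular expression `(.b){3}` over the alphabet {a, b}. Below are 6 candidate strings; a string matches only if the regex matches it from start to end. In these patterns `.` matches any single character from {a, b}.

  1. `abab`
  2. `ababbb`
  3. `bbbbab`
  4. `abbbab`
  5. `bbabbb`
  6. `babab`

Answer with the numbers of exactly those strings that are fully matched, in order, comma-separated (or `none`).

2, 3, 4, 5

1 → no match
2 → match
3 → match
4 → match
5 → match
6 → no match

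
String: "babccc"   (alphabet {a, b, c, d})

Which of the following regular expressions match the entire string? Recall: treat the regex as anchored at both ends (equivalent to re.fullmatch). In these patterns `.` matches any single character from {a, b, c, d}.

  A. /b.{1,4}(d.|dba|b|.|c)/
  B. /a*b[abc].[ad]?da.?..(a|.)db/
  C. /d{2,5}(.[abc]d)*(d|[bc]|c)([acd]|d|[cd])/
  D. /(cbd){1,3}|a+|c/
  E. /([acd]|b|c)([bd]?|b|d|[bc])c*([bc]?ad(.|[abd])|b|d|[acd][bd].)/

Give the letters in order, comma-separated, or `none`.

A

A → match
B → no match — must end with "db"
C → no match — must start with "d"
D → no match
E → no match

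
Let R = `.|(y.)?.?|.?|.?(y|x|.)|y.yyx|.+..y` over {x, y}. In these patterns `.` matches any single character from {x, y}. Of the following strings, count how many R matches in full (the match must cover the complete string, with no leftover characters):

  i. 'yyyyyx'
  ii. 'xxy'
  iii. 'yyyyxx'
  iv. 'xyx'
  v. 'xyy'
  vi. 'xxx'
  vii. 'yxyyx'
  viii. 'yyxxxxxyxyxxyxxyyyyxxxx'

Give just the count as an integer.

i → no match
ii → no match
iii → no match
iv → no match
v → no match
vi → no match
vii → match
viii → no match
Total matched: 1

1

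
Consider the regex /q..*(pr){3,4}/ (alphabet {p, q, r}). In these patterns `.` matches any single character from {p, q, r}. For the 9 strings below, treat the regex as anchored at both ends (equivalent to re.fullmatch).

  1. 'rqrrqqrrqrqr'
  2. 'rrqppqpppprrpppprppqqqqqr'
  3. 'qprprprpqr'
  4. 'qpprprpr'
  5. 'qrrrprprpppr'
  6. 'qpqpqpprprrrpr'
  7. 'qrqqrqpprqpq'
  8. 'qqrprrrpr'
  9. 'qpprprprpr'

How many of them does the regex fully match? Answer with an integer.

1 → no match — must start with 'q'
2 → no match — must start with 'q'
3 → no match — must end with 'pr'
4 → match
5 → no match
6 → no match
7 → no match — must end with 'pr'
8 → no match
9 → match
Total matched: 2

2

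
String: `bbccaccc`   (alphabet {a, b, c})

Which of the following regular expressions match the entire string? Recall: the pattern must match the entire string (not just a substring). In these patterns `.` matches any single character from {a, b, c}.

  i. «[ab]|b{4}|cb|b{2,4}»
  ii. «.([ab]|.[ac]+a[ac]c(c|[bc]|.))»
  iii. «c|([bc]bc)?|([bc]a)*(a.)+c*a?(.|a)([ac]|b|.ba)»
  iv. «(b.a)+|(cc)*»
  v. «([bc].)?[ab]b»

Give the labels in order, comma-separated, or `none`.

ii

i → no match
ii → match
iii → no match
iv → no match
v → no match — must end with `b`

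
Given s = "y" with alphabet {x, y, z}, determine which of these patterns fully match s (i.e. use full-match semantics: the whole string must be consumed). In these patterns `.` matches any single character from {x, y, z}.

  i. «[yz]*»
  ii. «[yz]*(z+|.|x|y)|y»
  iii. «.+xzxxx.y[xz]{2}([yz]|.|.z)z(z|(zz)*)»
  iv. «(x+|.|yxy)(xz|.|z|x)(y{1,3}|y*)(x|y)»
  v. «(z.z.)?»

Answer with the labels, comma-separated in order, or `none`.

i, ii

i → match
ii → match
iii → no match
iv → no match
v → no match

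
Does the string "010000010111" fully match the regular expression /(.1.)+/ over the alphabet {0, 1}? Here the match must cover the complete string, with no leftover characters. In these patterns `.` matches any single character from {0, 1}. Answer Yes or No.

No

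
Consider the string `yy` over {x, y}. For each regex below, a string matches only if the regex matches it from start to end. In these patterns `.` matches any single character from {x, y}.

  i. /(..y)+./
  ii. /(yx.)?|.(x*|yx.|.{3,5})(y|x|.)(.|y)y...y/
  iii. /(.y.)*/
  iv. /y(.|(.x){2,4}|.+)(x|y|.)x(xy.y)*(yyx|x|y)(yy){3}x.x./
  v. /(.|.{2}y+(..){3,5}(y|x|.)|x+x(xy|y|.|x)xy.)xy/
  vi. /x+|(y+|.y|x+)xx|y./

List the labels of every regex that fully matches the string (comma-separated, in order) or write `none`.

vi

i → no match
ii → no match
iii → no match
iv → no match
v → no match — must end with `xy`
vi → match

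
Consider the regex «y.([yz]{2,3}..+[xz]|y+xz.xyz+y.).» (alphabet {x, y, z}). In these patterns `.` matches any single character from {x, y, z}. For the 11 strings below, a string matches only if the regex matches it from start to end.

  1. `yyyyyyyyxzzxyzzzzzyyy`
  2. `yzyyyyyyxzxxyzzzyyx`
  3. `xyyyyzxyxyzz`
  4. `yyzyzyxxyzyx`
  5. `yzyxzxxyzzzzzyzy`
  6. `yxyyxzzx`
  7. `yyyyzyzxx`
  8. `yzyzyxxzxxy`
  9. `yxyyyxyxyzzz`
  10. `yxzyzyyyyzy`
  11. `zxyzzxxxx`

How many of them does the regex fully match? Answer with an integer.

8

1 → match
2 → match
3 → no match — must start with `y`
4 → no match
5 → match
6 → match
7 → match
8 → match
9 → match
10 → match
11 → no match — must start with `y`
Total matched: 8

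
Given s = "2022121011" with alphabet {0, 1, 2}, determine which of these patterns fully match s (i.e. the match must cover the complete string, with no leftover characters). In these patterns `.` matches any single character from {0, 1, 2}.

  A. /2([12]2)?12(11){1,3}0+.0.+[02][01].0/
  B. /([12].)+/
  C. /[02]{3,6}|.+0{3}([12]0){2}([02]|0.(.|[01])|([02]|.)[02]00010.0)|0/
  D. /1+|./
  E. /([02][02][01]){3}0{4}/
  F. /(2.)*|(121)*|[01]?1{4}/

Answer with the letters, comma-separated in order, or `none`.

A → no match — must end with "0"
B → match
C → no match
D → no match
E → no match — must end with "0"
F → no match

B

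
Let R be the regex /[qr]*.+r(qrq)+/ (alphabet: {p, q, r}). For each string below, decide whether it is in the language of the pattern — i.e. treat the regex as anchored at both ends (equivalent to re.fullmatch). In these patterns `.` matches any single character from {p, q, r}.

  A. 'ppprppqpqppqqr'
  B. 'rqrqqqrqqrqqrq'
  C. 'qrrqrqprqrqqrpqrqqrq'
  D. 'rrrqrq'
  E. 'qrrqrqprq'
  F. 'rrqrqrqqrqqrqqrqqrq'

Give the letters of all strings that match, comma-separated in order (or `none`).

A → no match — must end with 'qrq'
B → no match
C → no match
D. 'rrrqrq' → match
E. 'qrrqrqprq' → no match — must end with 'qrq'
F → match

D, F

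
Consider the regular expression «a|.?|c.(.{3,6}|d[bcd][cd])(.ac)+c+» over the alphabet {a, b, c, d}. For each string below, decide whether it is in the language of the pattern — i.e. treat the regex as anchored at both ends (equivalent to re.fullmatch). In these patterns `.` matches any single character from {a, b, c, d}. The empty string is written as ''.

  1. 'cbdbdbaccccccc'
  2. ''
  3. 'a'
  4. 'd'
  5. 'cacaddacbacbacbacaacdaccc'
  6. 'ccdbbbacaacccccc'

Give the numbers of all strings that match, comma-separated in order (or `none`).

1, 2, 3, 4, 5, 6

1 → match
2. '' → match
3. 'a' → match
4. 'd' → match
5 → match
6 → match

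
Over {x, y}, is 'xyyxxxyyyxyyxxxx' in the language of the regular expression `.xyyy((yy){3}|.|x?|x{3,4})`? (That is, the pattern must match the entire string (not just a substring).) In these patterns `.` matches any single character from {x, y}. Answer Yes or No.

No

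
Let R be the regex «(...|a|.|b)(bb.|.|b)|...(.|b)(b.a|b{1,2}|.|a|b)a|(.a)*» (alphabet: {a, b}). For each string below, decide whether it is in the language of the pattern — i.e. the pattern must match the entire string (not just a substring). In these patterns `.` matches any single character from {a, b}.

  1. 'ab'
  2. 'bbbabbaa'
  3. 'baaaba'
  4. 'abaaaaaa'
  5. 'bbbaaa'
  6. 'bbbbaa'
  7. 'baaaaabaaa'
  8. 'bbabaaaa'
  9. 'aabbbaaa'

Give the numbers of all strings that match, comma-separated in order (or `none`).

1 → match
2 → match
3 → match
4 → no match
5 → match
6 → match
7 → match
8 → no match
9 → match

1, 2, 3, 5, 6, 7, 9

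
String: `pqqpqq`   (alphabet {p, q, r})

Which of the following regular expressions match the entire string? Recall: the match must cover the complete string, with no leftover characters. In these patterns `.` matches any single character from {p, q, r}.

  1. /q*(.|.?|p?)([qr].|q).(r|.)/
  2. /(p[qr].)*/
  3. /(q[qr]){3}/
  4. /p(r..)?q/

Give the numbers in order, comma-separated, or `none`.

2

1 → no match
2 → match
3 → no match — must start with `q`
4 → no match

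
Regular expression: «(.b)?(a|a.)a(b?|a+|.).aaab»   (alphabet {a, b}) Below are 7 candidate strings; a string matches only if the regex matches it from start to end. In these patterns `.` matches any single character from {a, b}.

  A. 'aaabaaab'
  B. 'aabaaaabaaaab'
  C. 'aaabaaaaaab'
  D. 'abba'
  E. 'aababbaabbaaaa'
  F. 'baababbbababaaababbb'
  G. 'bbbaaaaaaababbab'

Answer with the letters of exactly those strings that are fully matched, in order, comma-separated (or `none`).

A

A → match
B → no match
C → no match
D → no match — must end with 'aaab'
E → no match — must end with 'aaab'
F → no match — must end with 'aaab'
G → no match — must end with 'aaab'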